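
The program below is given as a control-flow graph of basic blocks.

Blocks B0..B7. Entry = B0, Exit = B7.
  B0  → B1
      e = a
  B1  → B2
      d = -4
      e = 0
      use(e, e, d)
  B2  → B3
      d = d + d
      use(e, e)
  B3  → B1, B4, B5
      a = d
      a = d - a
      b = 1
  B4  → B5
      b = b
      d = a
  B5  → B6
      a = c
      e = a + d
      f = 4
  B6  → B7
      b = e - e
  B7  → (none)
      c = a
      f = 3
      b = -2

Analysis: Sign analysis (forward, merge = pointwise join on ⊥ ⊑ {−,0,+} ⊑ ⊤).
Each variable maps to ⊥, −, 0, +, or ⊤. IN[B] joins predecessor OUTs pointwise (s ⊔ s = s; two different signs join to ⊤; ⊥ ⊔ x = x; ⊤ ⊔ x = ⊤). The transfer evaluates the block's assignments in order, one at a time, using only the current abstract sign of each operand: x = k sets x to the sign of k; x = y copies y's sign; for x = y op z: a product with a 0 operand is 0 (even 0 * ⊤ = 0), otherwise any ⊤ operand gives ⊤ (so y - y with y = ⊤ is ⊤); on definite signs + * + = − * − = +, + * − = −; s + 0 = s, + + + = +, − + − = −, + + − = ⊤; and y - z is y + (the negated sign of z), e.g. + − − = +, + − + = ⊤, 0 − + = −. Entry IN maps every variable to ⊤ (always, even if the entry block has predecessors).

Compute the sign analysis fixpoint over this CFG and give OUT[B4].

Answer: {a: ⊤, b: +, c: ⊤, d: ⊤, e: 0, f: ⊤}

Trace:
Fixpoint table:
  B0:   IN=(all ⊤)   OUT=(all ⊤)
  B1:   IN=(all ⊤)   OUT={d:-, e:0; rest ⊤}
  B2:   IN={d:-, e:0; rest ⊤}   OUT={d:-, e:0; rest ⊤}
  B3:   IN={d:-, e:0; rest ⊤}   OUT={b:+, d:-, e:0; rest ⊤}
  B4:   IN={b:+, d:-, e:0; rest ⊤}   OUT={b:+, e:0; rest ⊤}
  B5:   IN={b:+, e:0; rest ⊤}   OUT={b:+, f:+; rest ⊤}
  B6:   IN={b:+, f:+; rest ⊤}   OUT={f:+; rest ⊤}
  B7:   IN={f:+; rest ⊤}   OUT={b:-, f:+; rest ⊤}

Merge at B4: IN[B4] = OUT[B3] = {a: ⊤, b: +, c: ⊤, d: -, e: 0, f: ⊤}
Applying B4's transfer function to that IN value gives OUT[B4] (row B4 above).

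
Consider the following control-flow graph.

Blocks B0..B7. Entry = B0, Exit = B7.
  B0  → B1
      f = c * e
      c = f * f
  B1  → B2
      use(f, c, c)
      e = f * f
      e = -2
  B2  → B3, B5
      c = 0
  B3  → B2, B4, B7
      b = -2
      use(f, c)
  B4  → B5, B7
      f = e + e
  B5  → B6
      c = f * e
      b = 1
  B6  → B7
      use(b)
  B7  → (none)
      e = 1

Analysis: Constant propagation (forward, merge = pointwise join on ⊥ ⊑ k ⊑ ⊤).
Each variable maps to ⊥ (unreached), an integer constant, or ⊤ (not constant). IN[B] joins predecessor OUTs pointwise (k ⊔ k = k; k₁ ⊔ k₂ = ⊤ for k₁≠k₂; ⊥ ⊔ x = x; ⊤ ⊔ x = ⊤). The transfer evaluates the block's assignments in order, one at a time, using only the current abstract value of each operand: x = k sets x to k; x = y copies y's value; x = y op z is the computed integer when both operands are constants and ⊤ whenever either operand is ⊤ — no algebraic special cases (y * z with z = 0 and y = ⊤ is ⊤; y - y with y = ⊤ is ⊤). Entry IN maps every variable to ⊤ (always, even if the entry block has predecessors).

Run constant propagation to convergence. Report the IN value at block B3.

Answer: {a: ⊤, b: ⊤, c: 0, d: ⊤, e: -2, f: ⊤}

Derivation:
Per-block solution:
  B0:   IN=(all ⊤)   OUT=(all ⊤)
  B1:   IN=(all ⊤)   OUT={e:-2; rest ⊤}
  B2:   IN={e:-2; rest ⊤}   OUT={c:0, e:-2; rest ⊤}
  B3:   IN={c:0, e:-2; rest ⊤}   OUT={b:-2, c:0, e:-2; rest ⊤}
  B4:   IN={b:-2, c:0, e:-2; rest ⊤}   OUT={b:-2, c:0, e:-2, f:-4; rest ⊤}
  B5:   IN={c:0, e:-2; rest ⊤}   OUT={b:1, e:-2; rest ⊤}
  B6:   IN={b:1, e:-2; rest ⊤}   OUT={b:1, e:-2; rest ⊤}
  B7:   IN={e:-2; rest ⊤}   OUT={e:1; rest ⊤}

Merge at B3: IN[B3] = OUT[B2] = {a: ⊤, b: ⊤, c: 0, d: ⊤, e: -2, f: ⊤}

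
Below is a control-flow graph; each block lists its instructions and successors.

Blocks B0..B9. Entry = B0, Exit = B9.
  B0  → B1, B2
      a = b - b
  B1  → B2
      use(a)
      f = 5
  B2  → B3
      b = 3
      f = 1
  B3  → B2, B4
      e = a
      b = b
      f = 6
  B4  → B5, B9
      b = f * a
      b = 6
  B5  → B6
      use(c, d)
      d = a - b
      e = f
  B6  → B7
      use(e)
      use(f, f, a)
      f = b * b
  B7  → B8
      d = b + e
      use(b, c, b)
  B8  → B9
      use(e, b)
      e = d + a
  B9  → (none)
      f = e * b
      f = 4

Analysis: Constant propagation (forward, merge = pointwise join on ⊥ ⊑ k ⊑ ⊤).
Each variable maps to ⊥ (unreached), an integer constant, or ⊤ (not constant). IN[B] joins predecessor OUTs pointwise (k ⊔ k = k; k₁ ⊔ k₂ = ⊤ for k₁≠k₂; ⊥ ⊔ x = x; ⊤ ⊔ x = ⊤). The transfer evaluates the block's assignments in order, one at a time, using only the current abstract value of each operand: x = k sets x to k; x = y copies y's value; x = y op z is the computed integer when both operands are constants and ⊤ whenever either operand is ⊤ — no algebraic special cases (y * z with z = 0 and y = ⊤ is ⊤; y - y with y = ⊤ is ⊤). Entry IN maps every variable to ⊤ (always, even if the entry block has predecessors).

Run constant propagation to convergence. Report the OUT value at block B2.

Fixpoint table:
  B0: | IN=(all ⊤) | OUT=(all ⊤)
  B1: | IN=(all ⊤) | OUT={f:5; rest ⊤}
  B2: | IN=(all ⊤) | OUT={b:3, f:1; rest ⊤}
  B3: | IN={b:3, f:1; rest ⊤} | OUT={b:3, f:6; rest ⊤}
  B4: | IN={b:3, f:6; rest ⊤} | OUT={b:6, f:6; rest ⊤}
  B5: | IN={b:6, f:6; rest ⊤} | OUT={b:6, e:6, f:6; rest ⊤}
  B6: | IN={b:6, e:6, f:6; rest ⊤} | OUT={b:6, e:6, f:36; rest ⊤}
  B7: | IN={b:6, e:6, f:36; rest ⊤} | OUT={b:6, d:12, e:6, f:36; rest ⊤}
  B8: | IN={b:6, d:12, e:6, f:36; rest ⊤} | OUT={b:6, d:12, f:36; rest ⊤}
  B9: | IN={b:6; rest ⊤} | OUT={b:6, f:4; rest ⊤}

Merge at B2: IN[B2] = OUT[B0] ⊔ OUT[B1] ⊔ OUT[B3] = {a: ⊤, b: ⊤, c: ⊤, d: ⊤, e: ⊤, f: ⊤}
Applying B2's transfer function to that IN value gives OUT[B2] (row B2 above).

Answer: {a: ⊤, b: 3, c: ⊤, d: ⊤, e: ⊤, f: 1}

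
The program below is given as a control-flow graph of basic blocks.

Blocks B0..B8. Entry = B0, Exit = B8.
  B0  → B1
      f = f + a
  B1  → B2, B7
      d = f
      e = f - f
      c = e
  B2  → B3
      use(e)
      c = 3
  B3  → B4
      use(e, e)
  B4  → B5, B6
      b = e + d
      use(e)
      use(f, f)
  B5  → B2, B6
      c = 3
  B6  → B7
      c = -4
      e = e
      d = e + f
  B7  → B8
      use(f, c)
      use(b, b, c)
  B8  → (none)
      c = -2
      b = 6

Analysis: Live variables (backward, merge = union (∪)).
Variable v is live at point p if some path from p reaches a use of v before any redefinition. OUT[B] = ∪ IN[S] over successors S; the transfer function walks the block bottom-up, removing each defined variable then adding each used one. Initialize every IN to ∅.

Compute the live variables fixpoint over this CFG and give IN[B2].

Answer: {d, e, f}

Trace:
Per-block solution:
  B0:   IN={a, b, f}   OUT={b, f}
  B1:   IN={b, f}   OUT={b, c, d, e, f}
  B2:   IN={d, e, f}   OUT={d, e, f}
  B3:   IN={d, e, f}   OUT={d, e, f}
  B4:   IN={d, e, f}   OUT={b, d, e, f}
  B5:   IN={b, d, e, f}   OUT={b, d, e, f}
  B6:   IN={b, e, f}   OUT={b, c, f}
  B7:   IN={b, c, f}   OUT={}
  B8:   IN={}   OUT={}

Merge at B2: OUT[B2] = IN[B3] = {d, e, f}
Applying B2's transfer function to that OUT value gives IN[B2] (row B2 above).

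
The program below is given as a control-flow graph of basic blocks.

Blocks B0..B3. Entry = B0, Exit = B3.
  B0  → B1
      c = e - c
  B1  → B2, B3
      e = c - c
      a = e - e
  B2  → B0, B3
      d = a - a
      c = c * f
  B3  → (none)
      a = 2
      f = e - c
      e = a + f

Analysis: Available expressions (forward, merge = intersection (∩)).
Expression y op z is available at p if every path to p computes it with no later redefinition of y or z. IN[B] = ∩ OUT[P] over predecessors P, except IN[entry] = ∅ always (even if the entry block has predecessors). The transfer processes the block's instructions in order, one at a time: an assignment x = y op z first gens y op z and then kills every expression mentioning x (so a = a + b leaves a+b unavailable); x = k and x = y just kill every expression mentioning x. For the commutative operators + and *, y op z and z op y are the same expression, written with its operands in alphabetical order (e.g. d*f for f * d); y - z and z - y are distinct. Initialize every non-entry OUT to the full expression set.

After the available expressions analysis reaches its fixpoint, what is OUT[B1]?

Per-block solution:
  B0:   IN={}   OUT={}
  B1:   IN={}   OUT={c-c, e-e}
  B2:   IN={c-c, e-e}   OUT={a-a, e-e}
  B3:   IN={e-e}   OUT={a+f}

Merge at B1: IN[B1] = OUT[B0] = {}
Applying B1's transfer function to that IN value gives OUT[B1] (row B1 above).

Answer: {c-c, e-e}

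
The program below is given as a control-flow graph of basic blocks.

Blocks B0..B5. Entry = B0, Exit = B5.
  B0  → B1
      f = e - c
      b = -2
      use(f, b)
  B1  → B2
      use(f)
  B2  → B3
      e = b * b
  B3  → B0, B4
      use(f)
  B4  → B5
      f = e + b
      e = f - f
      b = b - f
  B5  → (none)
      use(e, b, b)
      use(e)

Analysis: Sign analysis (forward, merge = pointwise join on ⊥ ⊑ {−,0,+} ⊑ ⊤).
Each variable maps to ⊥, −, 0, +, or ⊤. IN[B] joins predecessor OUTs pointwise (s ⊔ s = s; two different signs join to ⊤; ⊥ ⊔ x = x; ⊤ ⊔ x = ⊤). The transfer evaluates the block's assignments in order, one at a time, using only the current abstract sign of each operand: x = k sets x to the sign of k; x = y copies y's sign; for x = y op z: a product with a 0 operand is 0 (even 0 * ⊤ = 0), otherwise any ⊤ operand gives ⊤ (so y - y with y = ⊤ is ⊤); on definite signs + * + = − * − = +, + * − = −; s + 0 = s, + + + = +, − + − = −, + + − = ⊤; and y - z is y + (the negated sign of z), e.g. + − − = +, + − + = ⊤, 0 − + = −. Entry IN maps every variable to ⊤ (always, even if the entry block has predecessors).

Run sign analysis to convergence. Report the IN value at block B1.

Answer: {a: ⊤, b: -, c: ⊤, d: ⊤, e: ⊤, f: ⊤}

Working:
Converged values:
  B0:  IN=(all ⊤)  OUT={b:-; rest ⊤}
  B1:  IN={b:-; rest ⊤}  OUT={b:-; rest ⊤}
  B2:  IN={b:-; rest ⊤}  OUT={b:-, e:+; rest ⊤}
  B3:  IN={b:-, e:+; rest ⊤}  OUT={b:-, e:+; rest ⊤}
  B4:  IN={b:-, e:+; rest ⊤}  OUT=(all ⊤)
  B5:  IN=(all ⊤)  OUT=(all ⊤)

Merge at B1: IN[B1] = OUT[B0] = {a: ⊤, b: -, c: ⊤, d: ⊤, e: ⊤, f: ⊤}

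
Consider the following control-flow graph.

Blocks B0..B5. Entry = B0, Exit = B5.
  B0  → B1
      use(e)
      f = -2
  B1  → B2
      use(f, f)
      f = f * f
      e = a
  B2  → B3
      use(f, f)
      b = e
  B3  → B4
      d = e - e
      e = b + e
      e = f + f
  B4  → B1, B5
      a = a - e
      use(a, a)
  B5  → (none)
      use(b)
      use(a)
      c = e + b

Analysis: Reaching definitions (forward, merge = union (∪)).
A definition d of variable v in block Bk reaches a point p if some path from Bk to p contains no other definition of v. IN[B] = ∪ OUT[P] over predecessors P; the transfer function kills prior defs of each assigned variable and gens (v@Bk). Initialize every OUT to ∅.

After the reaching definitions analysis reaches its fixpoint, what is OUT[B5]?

Answer: {a@B4, b@B2, c@B5, d@B3, e@B3, f@B1}

Trace:
Fixpoint table:
  B0: | IN={} | OUT={f@B0}
  B1: | IN={a@B4, b@B2, d@B3, e@B3, f@B0, f@B1} | OUT={a@B4, b@B2, d@B3, e@B1, f@B1}
  B2: | IN={a@B4, b@B2, d@B3, e@B1, f@B1} | OUT={a@B4, b@B2, d@B3, e@B1, f@B1}
  B3: | IN={a@B4, b@B2, d@B3, e@B1, f@B1} | OUT={a@B4, b@B2, d@B3, e@B3, f@B1}
  B4: | IN={a@B4, b@B2, d@B3, e@B3, f@B1} | OUT={a@B4, b@B2, d@B3, e@B3, f@B1}
  B5: | IN={a@B4, b@B2, d@B3, e@B3, f@B1} | OUT={a@B4, b@B2, c@B5, d@B3, e@B3, f@B1}

Merge at B5: IN[B5] = OUT[B4] = {a@B4, b@B2, d@B3, e@B3, f@B1}
Applying B5's transfer function to that IN value gives OUT[B5] (row B5 above).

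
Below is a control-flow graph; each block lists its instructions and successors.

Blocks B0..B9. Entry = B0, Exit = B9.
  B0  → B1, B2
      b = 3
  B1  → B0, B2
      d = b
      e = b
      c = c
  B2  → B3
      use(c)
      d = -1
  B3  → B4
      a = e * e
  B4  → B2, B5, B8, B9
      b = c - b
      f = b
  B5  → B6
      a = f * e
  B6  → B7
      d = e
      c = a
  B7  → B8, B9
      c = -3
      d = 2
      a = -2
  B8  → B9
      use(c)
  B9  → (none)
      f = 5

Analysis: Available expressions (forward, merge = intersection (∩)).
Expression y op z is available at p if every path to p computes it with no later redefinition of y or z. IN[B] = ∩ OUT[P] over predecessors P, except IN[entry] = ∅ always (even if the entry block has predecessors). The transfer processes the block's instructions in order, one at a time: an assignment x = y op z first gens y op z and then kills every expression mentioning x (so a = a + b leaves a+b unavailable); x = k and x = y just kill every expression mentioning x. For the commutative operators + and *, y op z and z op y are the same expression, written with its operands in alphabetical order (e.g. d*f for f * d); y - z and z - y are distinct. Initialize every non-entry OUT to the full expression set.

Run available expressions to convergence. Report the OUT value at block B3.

Answer: {e*e}

Derivation:
Per-block solution:
  B0:   IN={}   OUT={}
  B1:   IN={}   OUT={}
  B2:   IN={}   OUT={}
  B3:   IN={}   OUT={e*e}
  B4:   IN={e*e}   OUT={e*e}
  B5:   IN={e*e}   OUT={e*e, e*f}
  B6:   IN={e*e, e*f}   OUT={e*e, e*f}
  B7:   IN={e*e, e*f}   OUT={e*e, e*f}
  B8:   IN={e*e}   OUT={e*e}
  B9:   IN={e*e}   OUT={e*e}

Merge at B3: IN[B3] = OUT[B2] = {}
Applying B3's transfer function to that IN value gives OUT[B3] (row B3 above).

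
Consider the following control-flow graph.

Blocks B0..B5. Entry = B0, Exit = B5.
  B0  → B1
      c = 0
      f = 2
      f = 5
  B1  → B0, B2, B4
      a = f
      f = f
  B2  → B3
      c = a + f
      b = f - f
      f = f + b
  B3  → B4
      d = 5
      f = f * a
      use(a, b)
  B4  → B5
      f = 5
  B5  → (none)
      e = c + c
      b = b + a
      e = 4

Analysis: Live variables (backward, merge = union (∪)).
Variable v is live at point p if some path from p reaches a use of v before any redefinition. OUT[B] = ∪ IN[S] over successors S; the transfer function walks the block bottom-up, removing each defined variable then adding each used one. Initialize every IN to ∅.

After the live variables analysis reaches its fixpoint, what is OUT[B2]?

Fixpoint table:
  B0:  IN={b}  OUT={b, c, f}
  B1:  IN={b, c, f}  OUT={a, b, c, f}
  B2:  IN={a, f}  OUT={a, b, c, f}
  B3:  IN={a, b, c, f}  OUT={a, b, c}
  B4:  IN={a, b, c}  OUT={a, b, c}
  B5:  IN={a, b, c}  OUT={}

Merge at B2: OUT[B2] = IN[B3] = {a, b, c, f}

Answer: {a, b, c, f}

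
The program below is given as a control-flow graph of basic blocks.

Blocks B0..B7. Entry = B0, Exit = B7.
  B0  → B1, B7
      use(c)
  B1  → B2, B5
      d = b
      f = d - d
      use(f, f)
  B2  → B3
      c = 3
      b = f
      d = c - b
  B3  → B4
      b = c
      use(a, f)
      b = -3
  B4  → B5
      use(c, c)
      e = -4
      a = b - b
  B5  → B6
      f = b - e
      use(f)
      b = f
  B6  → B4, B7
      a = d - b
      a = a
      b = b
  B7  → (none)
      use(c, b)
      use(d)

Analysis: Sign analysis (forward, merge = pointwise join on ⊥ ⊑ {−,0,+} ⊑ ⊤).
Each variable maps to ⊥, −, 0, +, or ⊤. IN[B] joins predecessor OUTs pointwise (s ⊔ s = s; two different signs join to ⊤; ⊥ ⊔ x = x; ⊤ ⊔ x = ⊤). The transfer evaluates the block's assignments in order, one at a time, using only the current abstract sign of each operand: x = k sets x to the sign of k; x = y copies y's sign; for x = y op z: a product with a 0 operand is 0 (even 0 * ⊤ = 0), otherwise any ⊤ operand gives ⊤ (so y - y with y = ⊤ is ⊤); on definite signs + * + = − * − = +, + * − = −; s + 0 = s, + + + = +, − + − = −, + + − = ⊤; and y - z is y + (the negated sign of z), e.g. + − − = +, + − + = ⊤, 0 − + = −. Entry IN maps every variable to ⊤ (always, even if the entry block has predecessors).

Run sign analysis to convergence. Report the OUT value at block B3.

Answer: {a: ⊤, b: -, c: +, d: ⊤, e: ⊤, f: ⊤}

Working:
Converged values:
  B0:  IN=(all ⊤)  OUT=(all ⊤)
  B1:  IN=(all ⊤)  OUT=(all ⊤)
  B2:  IN=(all ⊤)  OUT={c:+; rest ⊤}
  B3:  IN={c:+; rest ⊤}  OUT={b:-, c:+; rest ⊤}
  B4:  IN=(all ⊤)  OUT={e:-; rest ⊤}
  B5:  IN=(all ⊤)  OUT=(all ⊤)
  B6:  IN=(all ⊤)  OUT=(all ⊤)
  B7:  IN=(all ⊤)  OUT=(all ⊤)

Merge at B3: IN[B3] = OUT[B2] = {a: ⊤, b: ⊤, c: +, d: ⊤, e: ⊤, f: ⊤}
Applying B3's transfer function to that IN value gives OUT[B3] (row B3 above).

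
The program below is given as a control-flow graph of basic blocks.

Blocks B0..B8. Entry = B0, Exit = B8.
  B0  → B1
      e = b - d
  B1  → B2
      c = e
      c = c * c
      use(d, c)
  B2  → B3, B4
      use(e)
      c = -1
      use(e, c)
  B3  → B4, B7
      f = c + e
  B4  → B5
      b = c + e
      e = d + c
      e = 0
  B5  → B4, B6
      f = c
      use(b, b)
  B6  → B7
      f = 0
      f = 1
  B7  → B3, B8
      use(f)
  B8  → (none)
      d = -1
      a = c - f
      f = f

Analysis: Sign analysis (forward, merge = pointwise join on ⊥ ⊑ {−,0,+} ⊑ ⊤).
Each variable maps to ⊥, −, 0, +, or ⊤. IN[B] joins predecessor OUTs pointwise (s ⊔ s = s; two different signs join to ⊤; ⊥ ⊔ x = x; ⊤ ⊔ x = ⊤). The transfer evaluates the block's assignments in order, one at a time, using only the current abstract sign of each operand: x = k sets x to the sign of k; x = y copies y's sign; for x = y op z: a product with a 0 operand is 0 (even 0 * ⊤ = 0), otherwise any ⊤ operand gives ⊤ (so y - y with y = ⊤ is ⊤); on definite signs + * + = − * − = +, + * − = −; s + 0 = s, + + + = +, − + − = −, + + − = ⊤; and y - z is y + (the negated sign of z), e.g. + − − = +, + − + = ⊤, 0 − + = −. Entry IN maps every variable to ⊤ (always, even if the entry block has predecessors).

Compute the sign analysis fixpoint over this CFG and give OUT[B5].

Answer: {a: ⊤, b: ⊤, c: -, d: ⊤, e: 0, f: -}

Trace:
Per-block solution:
  B0:  IN=(all ⊤)  OUT=(all ⊤)
  B1:  IN=(all ⊤)  OUT=(all ⊤)
  B2:  IN=(all ⊤)  OUT={c:-; rest ⊤}
  B3:  IN={c:-; rest ⊤}  OUT={c:-; rest ⊤}
  B4:  IN={c:-; rest ⊤}  OUT={c:-, e:0; rest ⊤}
  B5:  IN={c:-, e:0; rest ⊤}  OUT={c:-, e:0, f:-; rest ⊤}
  B6:  IN={c:-, e:0, f:-; rest ⊤}  OUT={c:-, e:0, f:+; rest ⊤}
  B7:  IN={c:-; rest ⊤}  OUT={c:-; rest ⊤}
  B8:  IN={c:-; rest ⊤}  OUT={c:-, d:-; rest ⊤}

Merge at B5: IN[B5] = OUT[B4] = {a: ⊤, b: ⊤, c: -, d: ⊤, e: 0, f: ⊤}
Applying B5's transfer function to that IN value gives OUT[B5] (row B5 above).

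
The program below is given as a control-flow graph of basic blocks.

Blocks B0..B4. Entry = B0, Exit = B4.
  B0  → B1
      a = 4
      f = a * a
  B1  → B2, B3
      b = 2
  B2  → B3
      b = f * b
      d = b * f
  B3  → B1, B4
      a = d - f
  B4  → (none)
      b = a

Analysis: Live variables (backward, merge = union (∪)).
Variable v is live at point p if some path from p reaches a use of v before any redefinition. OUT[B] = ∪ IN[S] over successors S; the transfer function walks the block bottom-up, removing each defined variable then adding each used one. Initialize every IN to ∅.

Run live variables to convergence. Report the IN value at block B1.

Per-block solution:
  B0:   IN={d}   OUT={d, f}
  B1:   IN={d, f}   OUT={b, d, f}
  B2:   IN={b, f}   OUT={d, f}
  B3:   IN={d, f}   OUT={a, d, f}
  B4:   IN={a}   OUT={}

Merge at B1: OUT[B1] = IN[B2] ⊔ IN[B3] = {b, d, f}
Applying B1's transfer function to that OUT value gives IN[B1] (row B1 above).

Answer: {d, f}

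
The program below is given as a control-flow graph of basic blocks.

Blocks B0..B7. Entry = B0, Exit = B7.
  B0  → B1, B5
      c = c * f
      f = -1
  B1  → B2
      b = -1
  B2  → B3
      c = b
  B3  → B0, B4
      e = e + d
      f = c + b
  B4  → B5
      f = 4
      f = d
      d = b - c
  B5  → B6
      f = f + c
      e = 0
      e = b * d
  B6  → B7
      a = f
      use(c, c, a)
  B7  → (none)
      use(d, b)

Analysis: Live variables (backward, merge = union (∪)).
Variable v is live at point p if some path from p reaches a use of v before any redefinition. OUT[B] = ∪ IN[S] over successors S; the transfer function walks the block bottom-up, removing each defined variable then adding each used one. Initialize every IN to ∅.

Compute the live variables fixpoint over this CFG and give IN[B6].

Answer: {b, c, d, f}

Working:
Fixpoint table:
  B0: | IN={b, c, d, e, f} | OUT={b, c, d, e, f}
  B1: | IN={d, e} | OUT={b, d, e}
  B2: | IN={b, d, e} | OUT={b, c, d, e}
  B3: | IN={b, c, d, e} | OUT={b, c, d, e, f}
  B4: | IN={b, c, d} | OUT={b, c, d, f}
  B5: | IN={b, c, d, f} | OUT={b, c, d, f}
  B6: | IN={b, c, d, f} | OUT={b, d}
  B7: | IN={b, d} | OUT={}

Merge at B6: OUT[B6] = IN[B7] = {b, d}
Applying B6's transfer function to that OUT value gives IN[B6] (row B6 above).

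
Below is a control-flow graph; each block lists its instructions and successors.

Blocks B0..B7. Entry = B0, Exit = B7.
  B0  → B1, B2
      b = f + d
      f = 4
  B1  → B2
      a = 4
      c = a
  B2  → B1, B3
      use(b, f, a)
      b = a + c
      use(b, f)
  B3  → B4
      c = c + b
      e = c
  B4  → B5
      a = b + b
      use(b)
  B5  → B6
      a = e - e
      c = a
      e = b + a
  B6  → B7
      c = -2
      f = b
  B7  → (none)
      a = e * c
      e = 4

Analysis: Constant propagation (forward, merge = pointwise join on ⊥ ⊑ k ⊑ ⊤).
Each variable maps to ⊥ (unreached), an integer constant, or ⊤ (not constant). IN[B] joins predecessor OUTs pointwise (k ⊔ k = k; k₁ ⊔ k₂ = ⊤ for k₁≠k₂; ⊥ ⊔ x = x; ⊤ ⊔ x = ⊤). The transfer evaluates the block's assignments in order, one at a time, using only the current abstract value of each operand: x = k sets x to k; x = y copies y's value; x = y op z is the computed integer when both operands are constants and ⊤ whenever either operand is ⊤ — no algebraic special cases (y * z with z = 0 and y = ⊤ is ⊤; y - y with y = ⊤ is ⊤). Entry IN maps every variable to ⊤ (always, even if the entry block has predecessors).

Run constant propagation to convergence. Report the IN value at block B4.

Answer: {a: ⊤, b: ⊤, c: ⊤, d: ⊤, e: ⊤, f: 4}

Trace:
Fixpoint table:
  B0: | IN=(all ⊤) | OUT={f:4; rest ⊤}
  B1: | IN={f:4; rest ⊤} | OUT={a:4, c:4, f:4; rest ⊤}
  B2: | IN={f:4; rest ⊤} | OUT={f:4; rest ⊤}
  B3: | IN={f:4; rest ⊤} | OUT={f:4; rest ⊤}
  B4: | IN={f:4; rest ⊤} | OUT={f:4; rest ⊤}
  B5: | IN={f:4; rest ⊤} | OUT={f:4; rest ⊤}
  B6: | IN={f:4; rest ⊤} | OUT={c:-2; rest ⊤}
  B7: | IN={c:-2; rest ⊤} | OUT={c:-2, e:4; rest ⊤}

Merge at B4: IN[B4] = OUT[B3] = {a: ⊤, b: ⊤, c: ⊤, d: ⊤, e: ⊤, f: 4}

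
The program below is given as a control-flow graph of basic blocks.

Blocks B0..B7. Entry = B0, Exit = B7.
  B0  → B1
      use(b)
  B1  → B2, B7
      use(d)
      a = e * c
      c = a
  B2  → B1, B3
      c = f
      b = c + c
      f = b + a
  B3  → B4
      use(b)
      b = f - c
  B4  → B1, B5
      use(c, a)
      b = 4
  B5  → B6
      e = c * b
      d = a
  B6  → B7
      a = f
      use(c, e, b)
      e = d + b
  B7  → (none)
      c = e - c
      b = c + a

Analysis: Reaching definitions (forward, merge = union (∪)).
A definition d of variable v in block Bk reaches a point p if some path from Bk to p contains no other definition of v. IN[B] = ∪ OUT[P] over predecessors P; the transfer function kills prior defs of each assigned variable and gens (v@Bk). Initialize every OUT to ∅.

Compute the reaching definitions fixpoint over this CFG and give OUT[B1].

Fixpoint table:
  B0:   IN={}   OUT={}
  B1:   IN={a@B1, b@B2, b@B4, c@B2, f@B2}   OUT={a@B1, b@B2, b@B4, c@B1, f@B2}
  B2:   IN={a@B1, b@B2, b@B4, c@B1, f@B2}   OUT={a@B1, b@B2, c@B2, f@B2}
  B3:   IN={a@B1, b@B2, c@B2, f@B2}   OUT={a@B1, b@B3, c@B2, f@B2}
  B4:   IN={a@B1, b@B3, c@B2, f@B2}   OUT={a@B1, b@B4, c@B2, f@B2}
  B5:   IN={a@B1, b@B4, c@B2, f@B2}   OUT={a@B1, b@B4, c@B2, d@B5, e@B5, f@B2}
  B6:   IN={a@B1, b@B4, c@B2, d@B5, e@B5, f@B2}   OUT={a@B6, b@B4, c@B2, d@B5, e@B6, f@B2}
  B7:   IN={a@B1, a@B6, b@B2, b@B4, c@B1, c@B2, d@B5, e@B6, f@B2}   OUT={a@B1, a@B6, b@B7, c@B7, d@B5, e@B6, f@B2}

Merge at B1: IN[B1] = OUT[B0] ⊔ OUT[B2] ⊔ OUT[B4] = {a@B1, b@B2, b@B4, c@B2, f@B2}
Applying B1's transfer function to that IN value gives OUT[B1] (row B1 above).

Answer: {a@B1, b@B2, b@B4, c@B1, f@B2}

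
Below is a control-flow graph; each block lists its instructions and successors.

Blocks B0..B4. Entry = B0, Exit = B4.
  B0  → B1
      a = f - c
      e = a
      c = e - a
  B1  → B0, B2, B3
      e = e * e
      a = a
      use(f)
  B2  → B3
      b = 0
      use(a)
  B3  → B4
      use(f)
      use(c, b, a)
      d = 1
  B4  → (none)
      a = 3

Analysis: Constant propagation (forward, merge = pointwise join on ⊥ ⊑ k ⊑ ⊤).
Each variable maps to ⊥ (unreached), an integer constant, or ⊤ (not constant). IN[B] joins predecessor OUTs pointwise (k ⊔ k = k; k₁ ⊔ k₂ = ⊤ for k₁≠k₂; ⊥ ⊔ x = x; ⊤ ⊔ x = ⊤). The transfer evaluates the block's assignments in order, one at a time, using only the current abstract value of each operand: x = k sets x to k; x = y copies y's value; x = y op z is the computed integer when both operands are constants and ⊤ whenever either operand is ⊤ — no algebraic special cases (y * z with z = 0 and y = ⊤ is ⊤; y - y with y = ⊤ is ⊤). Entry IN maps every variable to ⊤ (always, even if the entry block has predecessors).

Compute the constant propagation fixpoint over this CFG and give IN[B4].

Fixpoint table:
  B0: | IN=(all ⊤) | OUT=(all ⊤)
  B1: | IN=(all ⊤) | OUT=(all ⊤)
  B2: | IN=(all ⊤) | OUT={b:0; rest ⊤}
  B3: | IN=(all ⊤) | OUT={d:1; rest ⊤}
  B4: | IN={d:1; rest ⊤} | OUT={a:3, d:1; rest ⊤}

Merge at B4: IN[B4] = OUT[B3] = {a: ⊤, b: ⊤, c: ⊤, d: 1, e: ⊤, f: ⊤}

Answer: {a: ⊤, b: ⊤, c: ⊤, d: 1, e: ⊤, f: ⊤}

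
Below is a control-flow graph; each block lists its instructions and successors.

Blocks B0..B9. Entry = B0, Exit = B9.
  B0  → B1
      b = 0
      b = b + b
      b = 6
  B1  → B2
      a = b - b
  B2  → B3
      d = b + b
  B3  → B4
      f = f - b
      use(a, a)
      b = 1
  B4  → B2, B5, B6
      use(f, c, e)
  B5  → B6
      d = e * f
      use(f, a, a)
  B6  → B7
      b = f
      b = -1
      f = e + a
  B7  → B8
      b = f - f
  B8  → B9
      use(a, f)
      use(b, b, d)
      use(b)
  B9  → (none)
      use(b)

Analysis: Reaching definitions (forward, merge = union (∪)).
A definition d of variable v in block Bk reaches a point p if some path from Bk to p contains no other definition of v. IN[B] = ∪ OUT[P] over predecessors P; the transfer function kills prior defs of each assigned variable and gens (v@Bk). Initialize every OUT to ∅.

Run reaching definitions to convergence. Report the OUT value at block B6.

Converged values:
  B0: | IN={} | OUT={b@B0}
  B1: | IN={b@B0} | OUT={a@B1, b@B0}
  B2: | IN={a@B1, b@B0, b@B3, d@B2, f@B3} | OUT={a@B1, b@B0, b@B3, d@B2, f@B3}
  B3: | IN={a@B1, b@B0, b@B3, d@B2, f@B3} | OUT={a@B1, b@B3, d@B2, f@B3}
  B4: | IN={a@B1, b@B3, d@B2, f@B3} | OUT={a@B1, b@B3, d@B2, f@B3}
  B5: | IN={a@B1, b@B3, d@B2, f@B3} | OUT={a@B1, b@B3, d@B5, f@B3}
  B6: | IN={a@B1, b@B3, d@B2, d@B5, f@B3} | OUT={a@B1, b@B6, d@B2, d@B5, f@B6}
  B7: | IN={a@B1, b@B6, d@B2, d@B5, f@B6} | OUT={a@B1, b@B7, d@B2, d@B5, f@B6}
  B8: | IN={a@B1, b@B7, d@B2, d@B5, f@B6} | OUT={a@B1, b@B7, d@B2, d@B5, f@B6}
  B9: | IN={a@B1, b@B7, d@B2, d@B5, f@B6} | OUT={a@B1, b@B7, d@B2, d@B5, f@B6}

Merge at B6: IN[B6] = OUT[B4] ⊔ OUT[B5] = {a@B1, b@B3, d@B2, d@B5, f@B3}
Applying B6's transfer function to that IN value gives OUT[B6] (row B6 above).

Answer: {a@B1, b@B6, d@B2, d@B5, f@B6}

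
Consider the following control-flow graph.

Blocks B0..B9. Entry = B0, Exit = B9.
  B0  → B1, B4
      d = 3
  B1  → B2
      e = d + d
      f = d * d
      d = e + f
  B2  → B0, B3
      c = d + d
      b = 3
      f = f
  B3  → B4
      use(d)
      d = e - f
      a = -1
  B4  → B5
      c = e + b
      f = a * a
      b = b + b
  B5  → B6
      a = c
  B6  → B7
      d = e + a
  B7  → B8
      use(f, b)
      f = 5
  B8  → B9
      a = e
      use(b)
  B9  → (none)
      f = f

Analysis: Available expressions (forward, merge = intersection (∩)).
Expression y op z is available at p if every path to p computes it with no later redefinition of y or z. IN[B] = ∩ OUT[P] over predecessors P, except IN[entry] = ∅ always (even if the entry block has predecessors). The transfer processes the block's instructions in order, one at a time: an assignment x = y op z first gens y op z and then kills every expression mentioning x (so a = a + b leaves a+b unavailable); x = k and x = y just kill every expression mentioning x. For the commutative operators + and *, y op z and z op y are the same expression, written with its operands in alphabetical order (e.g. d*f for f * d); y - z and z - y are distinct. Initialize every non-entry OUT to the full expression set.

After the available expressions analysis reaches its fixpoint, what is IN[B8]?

Answer: {a+e}

Working:
Fixpoint table:
  B0:   IN={}   OUT={}
  B1:   IN={}   OUT={e+f}
  B2:   IN={e+f}   OUT={d+d}
  B3:   IN={d+d}   OUT={e-f}
  B4:   IN={}   OUT={a*a}
  B5:   IN={a*a}   OUT={}
  B6:   IN={}   OUT={a+e}
  B7:   IN={a+e}   OUT={a+e}
  B8:   IN={a+e}   OUT={}
  B9:   IN={}   OUT={}

Merge at B8: IN[B8] = OUT[B7] = {a+e}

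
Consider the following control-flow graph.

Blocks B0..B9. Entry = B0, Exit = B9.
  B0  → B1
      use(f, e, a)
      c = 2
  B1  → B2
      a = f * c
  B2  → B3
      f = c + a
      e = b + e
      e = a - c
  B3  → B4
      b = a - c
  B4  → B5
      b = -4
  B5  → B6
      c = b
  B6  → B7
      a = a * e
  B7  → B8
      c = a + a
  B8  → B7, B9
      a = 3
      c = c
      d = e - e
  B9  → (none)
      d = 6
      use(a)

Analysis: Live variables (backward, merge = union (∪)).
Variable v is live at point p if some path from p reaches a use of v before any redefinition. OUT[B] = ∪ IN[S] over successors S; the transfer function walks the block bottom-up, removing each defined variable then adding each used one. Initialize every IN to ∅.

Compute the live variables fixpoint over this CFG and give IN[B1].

Answer: {b, c, e, f}

Derivation:
Converged values:
  B0:  IN={a, b, e, f}  OUT={b, c, e, f}
  B1:  IN={b, c, e, f}  OUT={a, b, c, e}
  B2:  IN={a, b, c, e}  OUT={a, c, e}
  B3:  IN={a, c, e}  OUT={a, e}
  B4:  IN={a, e}  OUT={a, b, e}
  B5:  IN={a, b, e}  OUT={a, e}
  B6:  IN={a, e}  OUT={a, e}
  B7:  IN={a, e}  OUT={c, e}
  B8:  IN={c, e}  OUT={a, e}
  B9:  IN={a}  OUT={}

Merge at B1: OUT[B1] = IN[B2] = {a, b, c, e}
Applying B1's transfer function to that OUT value gives IN[B1] (row B1 above).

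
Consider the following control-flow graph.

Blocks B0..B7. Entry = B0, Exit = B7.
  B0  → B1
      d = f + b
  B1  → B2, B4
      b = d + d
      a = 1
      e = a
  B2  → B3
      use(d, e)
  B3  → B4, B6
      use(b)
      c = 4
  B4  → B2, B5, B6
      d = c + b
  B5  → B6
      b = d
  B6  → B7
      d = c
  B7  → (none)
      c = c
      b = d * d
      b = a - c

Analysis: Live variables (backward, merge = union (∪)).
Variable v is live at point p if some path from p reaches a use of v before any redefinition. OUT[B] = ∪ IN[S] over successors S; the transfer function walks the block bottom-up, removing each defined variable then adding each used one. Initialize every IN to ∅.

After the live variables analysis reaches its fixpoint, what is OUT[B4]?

Fixpoint table:
  B0:  IN={b, c, f}  OUT={c, d}
  B1:  IN={c, d}  OUT={a, b, c, d, e}
  B2:  IN={a, b, d, e}  OUT={a, b, e}
  B3:  IN={a, b, e}  OUT={a, b, c, e}
  B4:  IN={a, b, c, e}  OUT={a, b, c, d, e}
  B5:  IN={a, c, d}  OUT={a, c}
  B6:  IN={a, c}  OUT={a, c, d}
  B7:  IN={a, c, d}  OUT={}

Merge at B4: OUT[B4] = IN[B2] ⊔ IN[B5] ⊔ IN[B6] = {a, b, c, d, e}

Answer: {a, b, c, d, e}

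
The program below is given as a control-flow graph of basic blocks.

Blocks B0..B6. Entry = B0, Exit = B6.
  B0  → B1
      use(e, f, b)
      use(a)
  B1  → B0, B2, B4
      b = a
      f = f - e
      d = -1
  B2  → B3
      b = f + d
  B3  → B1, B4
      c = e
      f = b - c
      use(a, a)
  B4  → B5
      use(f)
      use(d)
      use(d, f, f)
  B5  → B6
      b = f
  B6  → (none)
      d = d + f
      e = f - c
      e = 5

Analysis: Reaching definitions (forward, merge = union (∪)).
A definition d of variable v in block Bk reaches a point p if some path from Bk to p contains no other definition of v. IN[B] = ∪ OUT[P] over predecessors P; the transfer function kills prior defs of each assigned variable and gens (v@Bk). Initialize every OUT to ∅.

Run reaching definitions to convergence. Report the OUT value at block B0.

Per-block solution:
  B0:  IN={b@B1, c@B3, d@B1, f@B1}  OUT={b@B1, c@B3, d@B1, f@B1}
  B1:  IN={b@B1, b@B2, c@B3, d@B1, f@B1, f@B3}  OUT={b@B1, c@B3, d@B1, f@B1}
  B2:  IN={b@B1, c@B3, d@B1, f@B1}  OUT={b@B2, c@B3, d@B1, f@B1}
  B3:  IN={b@B2, c@B3, d@B1, f@B1}  OUT={b@B2, c@B3, d@B1, f@B3}
  B4:  IN={b@B1, b@B2, c@B3, d@B1, f@B1, f@B3}  OUT={b@B1, b@B2, c@B3, d@B1, f@B1, f@B3}
  B5:  IN={b@B1, b@B2, c@B3, d@B1, f@B1, f@B3}  OUT={b@B5, c@B3, d@B1, f@B1, f@B3}
  B6:  IN={b@B5, c@B3, d@B1, f@B1, f@B3}  OUT={b@B5, c@B3, d@B6, e@B6, f@B1, f@B3}

Merge at B0 (entry node, so the boundary value {} is joined with the incoming edge(s)): IN[B0] = {} ⊔ OUT[B1] = {b@B1, c@B3, d@B1, f@B1}
Applying B0's transfer function to that IN value gives OUT[B0] (row B0 above).

Answer: {b@B1, c@B3, d@B1, f@B1}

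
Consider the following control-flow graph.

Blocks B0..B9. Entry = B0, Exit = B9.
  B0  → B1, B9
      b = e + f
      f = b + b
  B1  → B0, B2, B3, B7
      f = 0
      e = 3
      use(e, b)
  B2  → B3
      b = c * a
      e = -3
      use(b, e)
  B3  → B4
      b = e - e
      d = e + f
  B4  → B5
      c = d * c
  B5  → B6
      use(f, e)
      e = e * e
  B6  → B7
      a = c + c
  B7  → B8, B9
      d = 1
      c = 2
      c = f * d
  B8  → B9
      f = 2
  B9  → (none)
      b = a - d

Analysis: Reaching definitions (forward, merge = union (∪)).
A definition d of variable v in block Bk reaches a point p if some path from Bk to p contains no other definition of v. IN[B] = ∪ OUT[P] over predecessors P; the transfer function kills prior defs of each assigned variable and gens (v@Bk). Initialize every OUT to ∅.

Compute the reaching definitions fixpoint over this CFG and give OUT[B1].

Fixpoint table:
  B0:  IN={b@B0, e@B1, f@B1}  OUT={b@B0, e@B1, f@B0}
  B1:  IN={b@B0, e@B1, f@B0}  OUT={b@B0, e@B1, f@B1}
  B2:  IN={b@B0, e@B1, f@B1}  OUT={b@B2, e@B2, f@B1}
  B3:  IN={b@B0, b@B2, e@B1, e@B2, f@B1}  OUT={b@B3, d@B3, e@B1, e@B2, f@B1}
  B4:  IN={b@B3, d@B3, e@B1, e@B2, f@B1}  OUT={b@B3, c@B4, d@B3, e@B1, e@B2, f@B1}
  B5:  IN={b@B3, c@B4, d@B3, e@B1, e@B2, f@B1}  OUT={b@B3, c@B4, d@B3, e@B5, f@B1}
  B6:  IN={b@B3, c@B4, d@B3, e@B5, f@B1}  OUT={a@B6, b@B3, c@B4, d@B3, e@B5, f@B1}
  B7:  IN={a@B6, b@B0, b@B3, c@B4, d@B3, e@B1, e@B5, f@B1}  OUT={a@B6, b@B0, b@B3, c@B7, d@B7, e@B1, e@B5, f@B1}
  B8:  IN={a@B6, b@B0, b@B3, c@B7, d@B7, e@B1, e@B5, f@B1}  OUT={a@B6, b@B0, b@B3, c@B7, d@B7, e@B1, e@B5, f@B8}
  B9:  IN={a@B6, b@B0, b@B3, c@B7, d@B7, e@B1, e@B5, f@B0, f@B1, f@B8}  OUT={a@B6, b@B9, c@B7, d@B7, e@B1, e@B5, f@B0, f@B1, f@B8}

Merge at B1: IN[B1] = OUT[B0] = {b@B0, e@B1, f@B0}
Applying B1's transfer function to that IN value gives OUT[B1] (row B1 above).

Answer: {b@B0, e@B1, f@B1}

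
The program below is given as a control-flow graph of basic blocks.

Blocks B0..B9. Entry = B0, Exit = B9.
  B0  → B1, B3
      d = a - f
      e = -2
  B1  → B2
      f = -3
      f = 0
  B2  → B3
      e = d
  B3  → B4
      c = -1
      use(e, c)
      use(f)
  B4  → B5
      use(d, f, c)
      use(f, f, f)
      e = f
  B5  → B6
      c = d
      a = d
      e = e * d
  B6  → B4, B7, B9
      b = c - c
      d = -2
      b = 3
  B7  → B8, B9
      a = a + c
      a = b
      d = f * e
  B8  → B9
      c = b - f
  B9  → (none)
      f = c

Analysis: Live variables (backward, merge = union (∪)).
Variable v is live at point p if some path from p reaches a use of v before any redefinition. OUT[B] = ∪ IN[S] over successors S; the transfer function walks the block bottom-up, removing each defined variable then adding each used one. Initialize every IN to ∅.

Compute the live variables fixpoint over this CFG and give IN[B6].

Answer: {a, c, e, f}

Trace:
Per-block solution:
  B0: | IN={a, f} | OUT={d, e, f}
  B1: | IN={d} | OUT={d, f}
  B2: | IN={d, f} | OUT={d, e, f}
  B3: | IN={d, e, f} | OUT={c, d, f}
  B4: | IN={c, d, f} | OUT={d, e, f}
  B5: | IN={d, e, f} | OUT={a, c, e, f}
  B6: | IN={a, c, e, f} | OUT={a, b, c, d, e, f}
  B7: | IN={a, b, c, e, f} | OUT={b, c, f}
  B8: | IN={b, f} | OUT={c}
  B9: | IN={c} | OUT={}

Merge at B6: OUT[B6] = IN[B4] ⊔ IN[B7] ⊔ IN[B9] = {a, b, c, d, e, f}
Applying B6's transfer function to that OUT value gives IN[B6] (row B6 above).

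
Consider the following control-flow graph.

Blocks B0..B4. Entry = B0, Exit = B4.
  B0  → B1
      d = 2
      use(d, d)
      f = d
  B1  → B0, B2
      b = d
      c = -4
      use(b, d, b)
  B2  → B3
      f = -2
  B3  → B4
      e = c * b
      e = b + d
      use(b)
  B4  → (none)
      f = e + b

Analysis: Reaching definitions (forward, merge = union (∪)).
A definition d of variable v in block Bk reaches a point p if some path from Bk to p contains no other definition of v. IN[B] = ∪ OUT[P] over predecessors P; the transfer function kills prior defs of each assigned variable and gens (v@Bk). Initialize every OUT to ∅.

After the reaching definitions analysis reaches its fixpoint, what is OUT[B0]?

Answer: {b@B1, c@B1, d@B0, f@B0}

Working:
Fixpoint table:
  B0:   IN={b@B1, c@B1, d@B0, f@B0}   OUT={b@B1, c@B1, d@B0, f@B0}
  B1:   IN={b@B1, c@B1, d@B0, f@B0}   OUT={b@B1, c@B1, d@B0, f@B0}
  B2:   IN={b@B1, c@B1, d@B0, f@B0}   OUT={b@B1, c@B1, d@B0, f@B2}
  B3:   IN={b@B1, c@B1, d@B0, f@B2}   OUT={b@B1, c@B1, d@B0, e@B3, f@B2}
  B4:   IN={b@B1, c@B1, d@B0, e@B3, f@B2}   OUT={b@B1, c@B1, d@B0, e@B3, f@B4}

Merge at B0 (entry node, so the boundary value {} is joined with the incoming edge(s)): IN[B0] = {} ⊔ OUT[B1] = {b@B1, c@B1, d@B0, f@B0}
Applying B0's transfer function to that IN value gives OUT[B0] (row B0 above).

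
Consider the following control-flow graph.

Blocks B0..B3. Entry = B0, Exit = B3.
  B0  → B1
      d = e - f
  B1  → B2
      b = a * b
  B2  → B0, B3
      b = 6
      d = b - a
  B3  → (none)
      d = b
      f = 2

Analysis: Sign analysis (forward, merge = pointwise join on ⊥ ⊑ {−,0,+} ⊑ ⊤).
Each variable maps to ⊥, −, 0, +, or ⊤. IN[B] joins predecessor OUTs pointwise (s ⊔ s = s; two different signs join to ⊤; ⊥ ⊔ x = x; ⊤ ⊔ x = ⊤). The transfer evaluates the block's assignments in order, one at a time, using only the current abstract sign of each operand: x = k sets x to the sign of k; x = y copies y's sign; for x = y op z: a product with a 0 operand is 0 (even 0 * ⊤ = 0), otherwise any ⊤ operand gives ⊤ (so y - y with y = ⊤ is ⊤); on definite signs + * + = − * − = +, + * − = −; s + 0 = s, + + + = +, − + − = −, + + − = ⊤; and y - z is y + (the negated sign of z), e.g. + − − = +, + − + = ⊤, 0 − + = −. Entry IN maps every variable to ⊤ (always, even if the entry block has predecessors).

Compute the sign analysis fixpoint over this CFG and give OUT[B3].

Answer: {a: ⊤, b: +, c: ⊤, d: +, e: ⊤, f: +}

Working:
Per-block solution:
  B0:  IN=(all ⊤)  OUT=(all ⊤)
  B1:  IN=(all ⊤)  OUT=(all ⊤)
  B2:  IN=(all ⊤)  OUT={b:+; rest ⊤}
  B3:  IN={b:+; rest ⊤}  OUT={b:+, d:+, f:+; rest ⊤}

Merge at B3: IN[B3] = OUT[B2] = {a: ⊤, b: +, c: ⊤, d: ⊤, e: ⊤, f: ⊤}
Applying B3's transfer function to that IN value gives OUT[B3] (row B3 above).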